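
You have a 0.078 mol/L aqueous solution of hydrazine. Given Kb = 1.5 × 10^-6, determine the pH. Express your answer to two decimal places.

pH = 10.53

N2H4 + H2O ⇌ N2H5+ + OH-
Kb = [OH-]²/(0.078 − [OH-]) = 1.5 × 10^-6
Since Kb ≪ C₀, [OH-] ≈ √(Kb·C₀) = 3.42 × 10^-4 M.
([OH-]/C₀ = 0.44% < 5%, so the approximation holds.)
pOH = 3.47, so pH = 14.00 − pOH = 10.53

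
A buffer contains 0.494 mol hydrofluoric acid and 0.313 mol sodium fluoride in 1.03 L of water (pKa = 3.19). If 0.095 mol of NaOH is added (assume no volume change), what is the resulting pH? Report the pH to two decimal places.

OH- converts HF to F-: HF → 0.399 mol, F- → 0.408 mol.
pH = pKa + log(n_F-/n_HF) = 3.19 + log(0.408/0.399) = 3.19 + (+0.010)

pH = 3.20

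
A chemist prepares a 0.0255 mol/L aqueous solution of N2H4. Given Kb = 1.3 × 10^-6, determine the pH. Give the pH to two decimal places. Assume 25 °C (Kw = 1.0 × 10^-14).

pH = 10.26

N2H4 + H2O ⇌ N2H5+ + OH-
From the ICE table, Kb = [OH-]²/(0.0255 − [OH-]) = 1.3 × 10^-6.
Since Kb ≪ C₀, [OH-] ≈ √(Kb·C₀) = 1.82 × 10^-4 M.
pOH = −log(1.82 × 10^-4) = 3.74; pH = 14.00 − 3.74 = 10.26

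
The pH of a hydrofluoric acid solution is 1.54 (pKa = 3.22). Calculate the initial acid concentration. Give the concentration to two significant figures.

C₀ = 1.4 M

[H+] = 10^(-1.54) = 2.88 × 10^-2 M = x
Ka = 10^(−3.22) = 6.03 × 10^-4
Ka = x²/(C₀ − x) ⇒ C₀ = x + x²/Ka
C₀ = 2.88 × 10^-2 + (2.88 × 10^-2)²/(6.03 × 10^-4) = 1.40 M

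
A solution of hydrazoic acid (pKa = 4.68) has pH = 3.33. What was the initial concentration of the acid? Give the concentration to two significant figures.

C₀ = 1.1 × 10^-2 M

[H+] = 10^(-3.33) = 4.68 × 10^-4 M = x
Ka = 10^(−4.68) = 2.09 × 10^-5
Ka = x²/(C₀ − x) ⇒ C₀ = x + x²/Ka
C₀ = 4.68 × 10^-4 + (4.68 × 10^-4)²/(2.09 × 10^-5) = 1.09 × 10^-2 M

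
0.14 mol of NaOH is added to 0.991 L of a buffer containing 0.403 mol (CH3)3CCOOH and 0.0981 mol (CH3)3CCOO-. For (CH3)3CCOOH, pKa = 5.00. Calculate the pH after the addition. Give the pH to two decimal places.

pH = 4.96

After neutralization: n((CH3)3CCOOH) = 0.263 mol, n((CH3)3CCOO-) = 0.238 mol.
Henderson–Hasselbalch with mole ratio 0.238/0.263: pH = 5.00 + (-0.043)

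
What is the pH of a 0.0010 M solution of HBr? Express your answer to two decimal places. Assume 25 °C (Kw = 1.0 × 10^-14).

HBr is a strong acid and dissociates completely, so [H+] = 0.0010 M.
pH = -log(0.001) = 3.00

pH = 3.00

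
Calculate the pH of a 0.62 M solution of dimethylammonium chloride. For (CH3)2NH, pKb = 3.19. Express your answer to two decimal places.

(CH3)2NH2+ is the conjugate acid of the weak base (CH3)2NH.
Kb = 10^(−3.19) = 6.46 × 10^-4
Ka = Kw/Kb = 1.0×10^-14 / 6.46 × 10^-4 = 1.55 × 10^-11
Ka = x²/(0.62 − x) = 1.55 × 10^-11
Since Ka ≪ C₀, x ≈ √(Ka·C₀) = 3.10 × 10^-6 M.
(x/C₀ = 0.0005% < 5%, so the approximation holds.)
pH = −log(3.10 × 10^-6) = 5.51

pH = 5.51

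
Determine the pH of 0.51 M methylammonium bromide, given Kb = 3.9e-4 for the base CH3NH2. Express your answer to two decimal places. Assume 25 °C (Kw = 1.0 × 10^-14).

CH3NH3+ is the conjugate acid of the weak base CH3NH2.
Ka = Kw/Kb = 1.0×10^-14 / 3.9 × 10^-4 = 2.56 × 10^-11
From the ICE table, Ka = x²/(0.51 − x) = 2.56 × 10^-11.
Since Ka ≪ C₀, x ≈ √(Ka·C₀) = 3.61 × 10^-6 M.
pH = −log(3.61 × 10^-6) = 5.44

pH = 5.44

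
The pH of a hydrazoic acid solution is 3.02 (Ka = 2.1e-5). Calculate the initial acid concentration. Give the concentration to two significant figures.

[H+] = 10^(-3.02) = 9.55 × 10^-4 M = x
Ka = x²/(C₀ − x) ⇒ C₀ = x + x²/Ka
C₀ = 9.55 × 10^-4 + (9.55 × 10^-4)²/(2.1 × 10^-5) = 4.44 × 10^-2 M

C₀ = 4.4 × 10^-2 M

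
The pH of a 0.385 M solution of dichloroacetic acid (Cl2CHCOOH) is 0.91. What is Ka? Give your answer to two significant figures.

Ka = 5.8 × 10^-2

[H+] = 10^(-0.91) = 1.23 × 10^-1 M
At equilibrium [HA] = 0.385 − 1.23 × 10^-1 = 2.62 × 10^-1 M
Ka = [H+][A-]/[HA] = (1.23 × 10^-1)² / 2.62 × 10^-1 = 5.8 × 10^-2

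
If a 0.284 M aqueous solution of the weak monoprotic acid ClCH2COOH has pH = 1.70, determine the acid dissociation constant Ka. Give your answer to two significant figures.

[H+] = 10^(-1.70) = 2.00 × 10^-2 M
At equilibrium [HA] = 0.284 − 2.00 × 10^-2 = 2.64 × 10^-1 M
Ka = [H+][A-]/[HA] = (2.00 × 10^-2)² / 2.64 × 10^-1 = 1.5 × 10^-3

Ka = 1.5 × 10^-3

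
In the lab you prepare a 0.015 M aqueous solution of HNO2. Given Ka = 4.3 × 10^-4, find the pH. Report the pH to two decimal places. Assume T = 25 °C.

pH = 2.63

HNO2 ⇌ NO2- + H+
From the ICE table, Ka = [H+]²/(0.015 − [H+]) = 4.3 × 10^-4.
Here C₀/Ka ≈ 34.9, so the small-[H+] approximation fails. Use the quadratic:
[H+] = (−Ka + √(Ka² + 4·Ka·C₀))/2 = 2.33 × 10^-3 M
pH = −log(2.33 × 10^-3) = 2.63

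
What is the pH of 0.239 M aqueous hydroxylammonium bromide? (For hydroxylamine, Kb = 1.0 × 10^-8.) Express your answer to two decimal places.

NH3OH+ is the conjugate acid of the weak base NH2OH.
Ka = Kw/Kb = 1.0×10^-14 / 1.0 × 10^-8 = 1.00 × 10^-6
From the ICE table, Ka = x²/(0.239 − x) = 1.00 × 10^-6.
Since Ka ≪ C₀, x ≈ √(Ka·C₀) = 4.89 × 10^-4 M.
Check: 0.2% ionized — well under 5%, approximation valid.
pH = −log[H+] = −log(4.89 × 10^-4) = 3.31

pH = 3.31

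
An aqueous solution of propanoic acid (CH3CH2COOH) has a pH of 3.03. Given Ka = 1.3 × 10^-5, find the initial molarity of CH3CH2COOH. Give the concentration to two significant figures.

[H+] = 10^(-3.03) = 9.33 × 10^-4 M = x
Ka = x²/(C₀ − x) ⇒ C₀ = x + x²/Ka
C₀ = 9.33 × 10^-4 + (9.33 × 10^-4)²/(1.3 × 10^-5) = 6.79 × 10^-2 M

C₀ = 6.8 × 10^-2 M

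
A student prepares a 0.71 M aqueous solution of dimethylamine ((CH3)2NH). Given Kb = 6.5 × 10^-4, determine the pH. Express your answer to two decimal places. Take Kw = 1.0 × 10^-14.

pH = 12.33

(CH3)2NH + H2O ⇌ (CH3)2NH2+ + OH-
From the ICE table, Kb = [OH-]²/(0.71 − [OH-]) = 6.5 × 10^-4.
Neglecting [OH-] in the denominator: [OH-] = √(6.5 × 10^-4 × 0.71) = 2.15 × 10^-2 M
([OH-]/C₀ = 3% < 5%, so the approximation holds.)
pOH = −log(2.15 × 10^-2) = 1.67; pH = 14.00 − 1.67 = 12.33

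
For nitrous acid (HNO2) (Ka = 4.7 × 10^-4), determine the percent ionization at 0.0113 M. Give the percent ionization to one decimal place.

18.4%

HNO2 ⇌ NO2- + H+; let x = [H+] at equilibrium.
Ka = x²/(C₀ − x); solving the quadratic gives x = 2.08 × 10^-3 M.
% ionization = x/C₀ × 100% = 2.08 × 10^-3/0.0113 × 100% = 18.4%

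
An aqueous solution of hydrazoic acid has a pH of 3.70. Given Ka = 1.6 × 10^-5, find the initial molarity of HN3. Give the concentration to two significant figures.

C₀ = 2.7 × 10^-3 M

[H+] = 10^(-3.70) = 2.00 × 10^-4 M = x
Ka = x²/(C₀ − x) ⇒ C₀ = x + x²/Ka
C₀ = 2.00 × 10^-4 + (2.00 × 10^-4)²/(1.6 × 10^-5) = 2.70 × 10^-3 M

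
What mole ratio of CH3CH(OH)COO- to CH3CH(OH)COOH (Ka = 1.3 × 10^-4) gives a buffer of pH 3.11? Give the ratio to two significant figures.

ratio = 0.17

pKa = -log(1.3 × 10^-4) = 3.886
pH = pKa + log(r) ⇒ log(r) = 3.11 − 3.886 = -0.776
r = [CH3CH(OH)COO-]/[CH3CH(OH)COOH] = 10^(-0.776) = 0.167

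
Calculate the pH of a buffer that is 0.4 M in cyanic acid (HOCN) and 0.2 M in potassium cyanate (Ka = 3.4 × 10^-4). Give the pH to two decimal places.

pH = 3.17

pKa = −log(3.4 × 10^-4) = 3.469
pH = pKa + log([A⁻]/[HA]) = 3.469 + log(0.2/0.4)
pH = 3.469 + (-0.301) = 3.17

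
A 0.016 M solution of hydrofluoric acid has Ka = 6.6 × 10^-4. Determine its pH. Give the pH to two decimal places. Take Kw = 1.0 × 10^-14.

pH = 2.53

HF ⇌ F- + H+
Ka = [H+]²/(0.016 − [H+]) = 6.6 × 10^-4
Here C₀/Ka ≈ 24.2, so the small-[H+] approximation fails. Use the quadratic:
[H+] = (−Ka + √(Ka² + 4·Ka·C₀))/2 = 2.94 × 10^-3 M
pH = −log[H+] = −log(2.94 × 10^-3) = 2.53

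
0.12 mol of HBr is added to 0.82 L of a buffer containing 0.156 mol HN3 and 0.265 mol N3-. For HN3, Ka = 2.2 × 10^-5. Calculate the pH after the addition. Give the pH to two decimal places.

After neutralization: n(HN3) = 0.276 mol, n(N3-) = 0.145 mol.
pKa = −log(2.2 × 10^-5) = 4.658
pH = pKa + log(n_N3-/n_HN3) = 4.658 + log(0.145/0.276) = 4.658 + (-0.280)

pH = 4.38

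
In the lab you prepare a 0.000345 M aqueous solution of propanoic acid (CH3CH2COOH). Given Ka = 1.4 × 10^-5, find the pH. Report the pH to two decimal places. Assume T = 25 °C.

CH3CH2COOH ⇌ CH3CH2COO- + H+
From the ICE table, Ka = [H+]²/(0.000345 − [H+]) = 1.4 × 10^-5.
[H+] is not negligible relative to C₀; solve [H+]² + 1.4e-05·[H+] − 4.83e-09 = 0.
[H+] = (−Ka + √(Ka² + 4·Ka·C₀))/2 = 6.28 × 10^-5 M
pH = −log(6.28 × 10^-5) = 4.20

pH = 4.20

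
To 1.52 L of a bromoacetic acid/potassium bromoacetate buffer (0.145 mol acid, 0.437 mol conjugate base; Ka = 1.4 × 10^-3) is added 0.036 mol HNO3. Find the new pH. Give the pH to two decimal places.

pH = 3.20

Added H+ converts BrCH2COO- to BrCH2COOH: BrCH2COOH → 0.181 mol, BrCH2COO- → 0.401 mol.
pKa = −log(1.4 × 10^-3) = 2.854
pH = pKa + log([A⁻]/[HA]) = 2.854 + log(0.401/0.181) = 2.854 +0.345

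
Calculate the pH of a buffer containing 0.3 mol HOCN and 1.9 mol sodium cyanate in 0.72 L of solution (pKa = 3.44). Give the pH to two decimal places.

pH = pKa + log([A⁻]/[HA]) = 3.44 + log(1.9/0.3)
pH = 3.44 + (+0.802) = 4.24

pH = 4.24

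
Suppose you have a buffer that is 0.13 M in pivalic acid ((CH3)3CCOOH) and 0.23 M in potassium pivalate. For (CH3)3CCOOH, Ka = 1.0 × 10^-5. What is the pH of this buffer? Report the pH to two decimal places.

pKa = −log(1.0 × 10^-5) = 5.000
pH = pKa + log([A⁻]/[HA]) = 5.000 + log(0.23/0.13)
pH = 5.000 + (+0.248) = 5.25

pH = 5.25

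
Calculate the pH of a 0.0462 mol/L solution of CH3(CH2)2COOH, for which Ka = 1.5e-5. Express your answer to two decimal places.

pH = 3.08

CH3(CH2)2COOH ⇌ CH3(CH2)2COO- + H+
Ka = [H+]²/(0.0462 − [H+]) = 1.5 × 10^-5
Since Ka ≪ C₀, [H+] ≈ √(Ka·C₀) = 8.32 × 10^-4 M.
pH = −log(8.32 × 10^-4) = 3.08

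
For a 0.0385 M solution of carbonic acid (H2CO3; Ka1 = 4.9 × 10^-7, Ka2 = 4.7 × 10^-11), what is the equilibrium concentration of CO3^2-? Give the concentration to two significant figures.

First ionization gives [H+] ≈ [HCO3-] = 1.37 × 10^-4 M.
Second step: Ka2 = [H+][CO3^2-]/[HCO3-] ≈ [CO3^2-] (since [H+] ≈ [HCO3-]).
So [CO3^2-] ≈ Ka2.

4.7 × 10^-11 M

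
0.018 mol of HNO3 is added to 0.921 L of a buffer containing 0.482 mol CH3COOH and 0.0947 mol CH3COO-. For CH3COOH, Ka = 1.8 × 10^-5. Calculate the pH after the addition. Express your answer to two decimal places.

pH = 3.93

After neutralization: n(CH3COOH) = 0.5 mol, n(CH3COO-) = 0.0767 mol.
pKa = −log(1.8 × 10^-5) = 4.745
pH = pKa + log([A⁻]/[HA]) = 4.745 + log(0.0767/0.5) = 4.745 -0.814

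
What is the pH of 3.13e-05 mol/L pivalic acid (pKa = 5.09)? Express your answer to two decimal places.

(CH3)3CCOOH ⇌ (CH3)3CCOO- + H+
Ka = 10^(−5.09) = 8.13 × 10^-6
From the ICE table, Ka = x²/(3.13e-05 − x) = 8.13 × 10^-6.
x is not negligible relative to C₀; solve x² + 8.13e-06·x − 2.54e-10 = 0.
x = [−8.13e-06 + √(8.13e-06² + 1.02e-09)]/2 = 1.24 × 10^-5 M
pH = −log[H+] = −log(1.24 × 10^-5) = 4.91

pH = 4.91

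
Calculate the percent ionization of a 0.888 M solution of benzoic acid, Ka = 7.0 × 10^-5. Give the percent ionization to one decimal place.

0.9%

C6H5COOH ⇌ C6H5COO- + H+; let x = [H+] at equilibrium.
x ≈ √(Ka·C₀) = √(7.0 × 10^-5 × 0.888) = 7.88 × 10^-3 M
Fraction ionized = 7.88 × 10^-3 / 0.888 = 0.0089 → 0.9%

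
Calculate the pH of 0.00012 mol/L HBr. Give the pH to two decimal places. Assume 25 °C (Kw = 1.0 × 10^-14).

pH = 3.92

HBr is a strong acid and dissociates completely, so [H+] = 0.00012 M.
pH = -log(0.00012) = 3.92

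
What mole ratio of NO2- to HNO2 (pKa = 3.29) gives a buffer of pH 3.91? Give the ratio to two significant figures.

ratio = 4.2

pH = pKa + log(r) ⇒ log(r) = 3.91 − 3.29 = +0.62
r = [NO2-]/[HNO2] = 10^(+0.62) = 4.17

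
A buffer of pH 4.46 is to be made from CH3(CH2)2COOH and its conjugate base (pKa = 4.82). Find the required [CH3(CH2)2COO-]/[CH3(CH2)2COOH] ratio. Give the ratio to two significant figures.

pH = pKa + log(r) ⇒ log(r) = 4.46 − 4.82 = -0.36
r = [CH3(CH2)2COO-]/[CH3(CH2)2COOH] = 10^(-0.36) = 0.437

ratio = 0.44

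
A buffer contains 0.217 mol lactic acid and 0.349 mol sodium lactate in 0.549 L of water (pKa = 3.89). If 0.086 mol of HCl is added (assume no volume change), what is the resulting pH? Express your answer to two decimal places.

pH = 3.83

Added H+ converts CH3CH(OH)COO- to CH3CH(OH)COOH: CH3CH(OH)COOH → 0.303 mol, CH3CH(OH)COO- → 0.263 mol.
pH = pKa + log(n_CH3CH(OH)COO-/n_CH3CH(OH)COOH) = 3.89 + log(0.263/0.303) = 3.89 + (-0.061)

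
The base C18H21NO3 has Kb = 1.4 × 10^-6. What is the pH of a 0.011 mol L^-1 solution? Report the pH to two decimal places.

pH = 10.09

C18H21NO3 + H2O ⇌ C18H22NO3+ + OH-
From the ICE table, Kb = x²/(0.011 − x) = 1.4 × 10^-6.
Neglecting x in the denominator: x = √(1.4 × 10^-6 × 0.011) = 1.24 × 10^-4 M
(x/C₀ = 1.1% < 5%, so the approximation holds.)
pOH = 3.91, so pH = 14.00 − pOH = 10.09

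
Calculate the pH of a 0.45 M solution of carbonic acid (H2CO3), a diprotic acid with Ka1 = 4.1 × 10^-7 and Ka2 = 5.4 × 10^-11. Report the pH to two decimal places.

Since Ka1 ≫ Ka2, the first ionization dominates [H+].
Ka1 = x²/(0.45 − x) = 4.1 × 10^-7
x ≈ √(4.1 × 10^-7 × 0.45) = 4.30 × 10^-4 M
pH = −log(4.30 × 10^-4) = 3.37

pH = 3.37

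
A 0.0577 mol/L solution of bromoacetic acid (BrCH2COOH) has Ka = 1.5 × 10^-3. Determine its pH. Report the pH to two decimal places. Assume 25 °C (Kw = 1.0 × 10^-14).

BrCH2COOH ⇌ BrCH2COO- + H+
From the ICE table, Ka = x²/(0.0577 − x) = 1.5 × 10^-3.
x is not negligible relative to C₀; solve x² + 0.0015·x − 8.66e-05 = 0.
x = [−0.0015 + √(0.0015² + 0.000346)]/2 = 8.58 × 10^-3 M
pH = −log[H+] = −log(8.58 × 10^-3) = 2.07

pH = 2.07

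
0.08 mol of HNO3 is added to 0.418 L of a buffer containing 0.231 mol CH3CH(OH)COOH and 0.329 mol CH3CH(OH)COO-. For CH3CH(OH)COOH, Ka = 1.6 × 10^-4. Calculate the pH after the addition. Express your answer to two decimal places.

After neutralization: n(CH3CH(OH)COOH) = 0.311 mol, n(CH3CH(OH)COO-) = 0.249 mol.
pKa = −log(1.6 × 10^-4) = 3.796
pH = pKa + log(n_CH3CH(OH)COO-/n_CH3CH(OH)COOH) = 3.796 + log(0.249/0.311) = 3.796 + (-0.097)

pH = 3.70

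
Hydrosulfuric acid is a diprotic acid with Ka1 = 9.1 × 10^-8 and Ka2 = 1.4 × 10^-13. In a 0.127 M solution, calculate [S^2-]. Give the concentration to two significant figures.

1.4 × 10^-13 M

First ionization gives [H+] ≈ [HS-] = 1.08 × 10^-4 M.
Second step: Ka2 = [H+][S^2-]/[HS-] ≈ [S^2-] (since [H+] ≈ [HS-]).
So [S^2-] ≈ Ka2.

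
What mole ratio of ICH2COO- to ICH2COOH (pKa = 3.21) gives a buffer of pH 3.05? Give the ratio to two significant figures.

pH = pKa + log(r) ⇒ log(r) = 3.05 − 3.21 = -0.16
r = [ICH2COO-]/[ICH2COOH] = 10^(-0.16) = 0.692

ratio = 0.69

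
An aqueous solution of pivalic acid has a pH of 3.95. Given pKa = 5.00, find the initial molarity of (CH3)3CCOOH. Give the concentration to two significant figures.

C₀ = 1.4 × 10^-3 M

[H+] = 10^(-3.95) = 1.12 × 10^-4 M = x
Ka = 10^(−5.00) = 1.00 × 10^-5
Ka = x²/(C₀ − x) ⇒ C₀ = x + x²/Ka
C₀ = 1.12 × 10^-4 + (1.12 × 10^-4)²/(1.00 × 10^-5) = 1.37 × 10^-3 M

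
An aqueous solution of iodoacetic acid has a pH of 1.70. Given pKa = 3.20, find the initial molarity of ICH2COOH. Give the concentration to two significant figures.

C₀ = 6.5 × 10^-1 M

[H+] = 10^(-1.70) = 2.00 × 10^-2 M = x
Ka = 10^(−3.20) = 6.31 × 10^-4
Ka = x²/(C₀ − x) ⇒ C₀ = x + x²/Ka
C₀ = 2.00 × 10^-2 + (2.00 × 10^-2)²/(6.31 × 10^-4) = 6.54 × 10^-1 M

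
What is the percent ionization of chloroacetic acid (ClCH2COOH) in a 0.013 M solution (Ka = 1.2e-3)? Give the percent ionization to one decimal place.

26.1%

ClCH2COOH ⇌ ClCH2COO- + H+; let x = [H+] at equilibrium.
Ka = x²/(C₀ − x); solving the quadratic gives x = 3.39 × 10^-3 M.
% ionization = x/C₀ × 100% = 3.39 × 10^-3/0.013 × 100% = 26.1%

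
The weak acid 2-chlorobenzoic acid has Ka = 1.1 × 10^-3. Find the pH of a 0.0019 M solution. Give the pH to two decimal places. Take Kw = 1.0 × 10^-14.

ClC6H4COOH ⇌ ClC6H4COO- + H+
Let x = [H+] at equilibrium. Ka = x²/(0.0019 − x).
x is not negligible relative to C₀; solve x² + 0.0011·x − 2.09e-06 = 0.
x = (−Ka + √(Ka² + 4·Ka·C₀))/2 = 9.97 × 10^-4 M
pH = −log(9.97 × 10^-4) = 3.00

pH = 3.00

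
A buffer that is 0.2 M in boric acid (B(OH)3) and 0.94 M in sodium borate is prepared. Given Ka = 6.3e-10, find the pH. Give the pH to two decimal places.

pH = 9.87

pKa = −log(6.3 × 10^-10) = 9.201
pH = pKa + log([A⁻]/[HA]) = 9.201 + log(0.94/0.2)
pH = 9.201 + (+0.672) = 9.87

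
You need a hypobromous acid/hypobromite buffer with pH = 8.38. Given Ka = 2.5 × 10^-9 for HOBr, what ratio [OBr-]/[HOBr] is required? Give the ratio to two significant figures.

pKa = -log(2.5 × 10^-9) = 8.602
pH = pKa + log(r) ⇒ log(r) = 8.38 − 8.602 = -0.222
r = [OBr-]/[HOBr] = 10^(-0.222) = 0.6

ratio = 0.60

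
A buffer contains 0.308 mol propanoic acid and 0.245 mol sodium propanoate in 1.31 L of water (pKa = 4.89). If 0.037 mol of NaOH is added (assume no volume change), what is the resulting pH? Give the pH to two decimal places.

pH = 4.91

OH- converts CH3CH2COOH to CH3CH2COO-: CH3CH2COOH → 0.271 mol, CH3CH2COO- → 0.282 mol.
Henderson–Hasselbalch with mole ratio 0.282/0.271: pH = 4.89 + (+0.017)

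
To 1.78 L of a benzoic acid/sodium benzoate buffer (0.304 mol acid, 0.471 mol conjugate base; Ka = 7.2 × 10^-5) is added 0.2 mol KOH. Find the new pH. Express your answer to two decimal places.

After neutralization: n(C6H5COOH) = 0.104 mol, n(C6H5COO-) = 0.671 mol.
pKa = −log(7.2 × 10^-5) = 4.143
pH = pKa + log([A⁻]/[HA]) = 4.143 + log(0.671/0.104) = 4.143 +0.810

pH = 4.95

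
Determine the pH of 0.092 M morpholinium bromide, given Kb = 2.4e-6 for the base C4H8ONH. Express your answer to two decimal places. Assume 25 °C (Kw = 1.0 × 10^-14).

C4H8ONH2+ is the conjugate acid of the weak base C4H8ONH.
Ka = Kw/Kb = 1.0×10^-14 / 2.4 × 10^-6 = 4.17 × 10^-9
From the ICE table, Ka = x²/(0.092 − x) = 4.17 × 10^-9.
Since Ka ≪ C₀, x ≈ √(Ka·C₀) = 1.96 × 10^-5 M.
(x/C₀ = 0.021% < 5%, so the approximation holds.)
pH = −log[H+] = −log(1.96 × 10^-5) = 4.71

pH = 4.71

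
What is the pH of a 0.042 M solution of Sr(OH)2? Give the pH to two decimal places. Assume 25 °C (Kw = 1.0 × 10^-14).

pH = 12.92

Sr(OH)2 is a strong base (each formula unit releases 2 OH-); [OH-] = 0.084 M.
pOH = -log(0.084) = 1.08
pH = 14.00 - 1.08 = 12.92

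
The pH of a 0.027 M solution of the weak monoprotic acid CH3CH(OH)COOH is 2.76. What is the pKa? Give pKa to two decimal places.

pKa = 3.92

[H+] = 10^(-2.76) = 1.74 × 10^-3 M
At equilibrium [HA] = 0.027 − 1.74 × 10^-3 = 2.53 × 10^-2 M
Ka = [H+][A-]/[HA] = (1.74 × 10^-3)² / 2.53 × 10^-2 = 1.20 × 10^-4
pKa = -log(1.20 × 10^-4) = 3.92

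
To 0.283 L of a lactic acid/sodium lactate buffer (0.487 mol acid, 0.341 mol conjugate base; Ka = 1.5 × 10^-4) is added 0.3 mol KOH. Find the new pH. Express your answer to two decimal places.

pH = 4.36

After neutralization: n(CH3CH(OH)COOH) = 0.187 mol, n(CH3CH(OH)COO-) = 0.641 mol.
pKa = −log(1.5 × 10^-4) = 3.824
Henderson–Hasselbalch with mole ratio 0.641/0.187: pH = 3.824 + (+0.535)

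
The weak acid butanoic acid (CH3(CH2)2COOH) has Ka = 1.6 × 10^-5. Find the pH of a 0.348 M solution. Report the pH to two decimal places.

pH = 2.63

CH3(CH2)2COOH ⇌ CH3(CH2)2COO- + H+
From the ICE table, Ka = [H+]²/(0.348 − [H+]) = 1.6 × 10^-5.
Assume [H+] ≪ 0.348: [H+] ≈ √(1.6 × 10^-5 × 0.348) = 2.36 × 10^-3 M
([H+]/C₀ = 0.68% < 5%, so the approximation holds.)
pH = −log[H+] = −log(2.36 × 10^-3) = 2.63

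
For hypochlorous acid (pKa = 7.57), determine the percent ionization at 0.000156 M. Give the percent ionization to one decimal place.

1.3%

HOCl ⇌ OCl- + H+; let x = [H+] at equilibrium.
Ka = 10^(−7.57) = 2.69 × 10^-8
x ≈ √(Ka·C₀) = √(2.69 × 10^-8 × 0.000156) = 2.05 × 10^-6 M
Fraction ionized = 2.05 × 10^-6 / 0.000156 = 0.0131 → 1.3%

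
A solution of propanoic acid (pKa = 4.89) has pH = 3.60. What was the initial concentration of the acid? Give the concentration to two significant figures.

C₀ = 5.1 × 10^-3 M

[H+] = 10^(-3.60) = 2.51 × 10^-4 M = x
Ka = 10^(−4.89) = 1.29 × 10^-5
Ka = x²/(C₀ − x) ⇒ C₀ = x + x²/Ka
C₀ = 2.51 × 10^-4 + (2.51 × 10^-4)²/(1.29 × 10^-5) = 5.13 × 10^-3 M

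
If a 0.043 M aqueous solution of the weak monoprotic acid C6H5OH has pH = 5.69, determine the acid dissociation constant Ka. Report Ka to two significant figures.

[H+] = 10^(-5.69) = 2.04 × 10^-6 M
At equilibrium [HA] = 0.043 − 2.04 × 10^-6 = 4.30 × 10^-2 M
Ka = [H+][A-]/[HA] = (2.04 × 10^-6)² / 4.30 × 10^-2 = 9.7 × 10^-11

Ka = 9.7 × 10^-11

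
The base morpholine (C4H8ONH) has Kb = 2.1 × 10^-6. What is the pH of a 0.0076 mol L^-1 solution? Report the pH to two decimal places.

pH = 10.10

C4H8ONH + H2O ⇌ C4H8ONH2+ + OH-
From the ICE table, Kb = [OH-]²/(0.0076 − [OH-]) = 2.1 × 10^-6.
Since Kb ≪ C₀, [OH-] ≈ √(Kb·C₀) = 1.26 × 10^-4 M.
pOH = 3.90, so pH = 14.00 − pOH = 10.10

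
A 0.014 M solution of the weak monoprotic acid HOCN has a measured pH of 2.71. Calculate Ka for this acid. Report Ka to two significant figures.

[H+] = 10^(-2.71) = 1.95 × 10^-3 M
At equilibrium [HA] = 0.014 − 1.95 × 10^-3 = 1.20 × 10^-2 M
Ka = [H+][A-]/[HA] = (1.95 × 10^-3)² / 1.20 × 10^-2 = 3.2 × 10^-4

Ka = 3.2 × 10^-4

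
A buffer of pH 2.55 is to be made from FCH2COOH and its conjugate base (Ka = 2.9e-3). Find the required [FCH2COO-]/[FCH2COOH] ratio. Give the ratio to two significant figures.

ratio = 1.0

pKa = -log(2.9 × 10^-3) = 2.538
pH = pKa + log(r) ⇒ log(r) = 2.55 − 2.538 = +0.012
r = [FCH2COO-]/[FCH2COOH] = 10^(+0.012) = 1.03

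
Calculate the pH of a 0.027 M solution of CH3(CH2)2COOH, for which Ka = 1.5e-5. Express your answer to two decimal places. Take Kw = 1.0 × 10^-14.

pH = 3.20

CH3(CH2)2COOH ⇌ CH3(CH2)2COO- + H+
Let x = [H+] at equilibrium. Ka = x²/(0.027 − x).
Neglecting x in the denominator: x = √(1.5 × 10^-5 × 0.027) = 6.36 × 10^-4 M
pH = −log[H+] = −log(6.36 × 10^-4) = 3.20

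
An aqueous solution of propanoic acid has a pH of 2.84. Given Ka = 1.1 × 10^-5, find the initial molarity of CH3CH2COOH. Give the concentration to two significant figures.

C₀ = 1.9 × 10^-1 M

[H+] = 10^(-2.84) = 1.45 × 10^-3 M = x
Ka = x²/(C₀ − x) ⇒ C₀ = x + x²/Ka
C₀ = 1.45 × 10^-3 + (1.45 × 10^-3)²/(1.1 × 10^-5) = 1.93 × 10^-1 M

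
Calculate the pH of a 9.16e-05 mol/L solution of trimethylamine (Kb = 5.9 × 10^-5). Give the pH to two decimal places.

(CH3)3N + H2O ⇌ (CH3)3NH+ + OH-
Let x = [OH-] at equilibrium. Kb = x²/(9.16e-05 − x).
The 5% rule fails; solving x² + Kb·x − Kb·C₀ = 0 exactly:
x = (−Kb + √(Kb² + 4·Kb·C₀))/2 = 4.97 × 10^-5 M
pOH = −log(4.97 × 10^-5) = 4.30; pH = 14.00 − 4.30 = 9.70

pH = 9.70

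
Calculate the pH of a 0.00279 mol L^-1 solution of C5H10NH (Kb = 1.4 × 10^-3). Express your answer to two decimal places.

C5H10NH + H2O ⇌ C5H10NH2+ + OH-
From the ICE table, Kb = [OH-]²/(0.00279 − [OH-]) = 1.4 × 10^-3.
[OH-] is not negligible relative to C₀; solve [OH-]² + 0.0014·[OH-] − 3.91e-06 = 0.
[OH-] = [−0.0014 + √(0.0014² + 1.56e-05)]/2 = 1.40 × 10^-3 M
pOH = −log(1.40 × 10^-3) = 2.85; pH = 14.00 − 2.85 = 11.15

pH = 11.15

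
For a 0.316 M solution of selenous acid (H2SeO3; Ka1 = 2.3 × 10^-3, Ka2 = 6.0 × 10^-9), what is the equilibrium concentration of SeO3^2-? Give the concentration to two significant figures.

6.0 × 10^-9 M

First ionization gives [H+] ≈ [HSeO3-] = 2.58 × 10^-2 M.
Second step: Ka2 = [H+][SeO3^2-]/[HSeO3-] ≈ [SeO3^2-] (since [H+] ≈ [HSeO3-]).
So [SeO3^2-] ≈ Ka2.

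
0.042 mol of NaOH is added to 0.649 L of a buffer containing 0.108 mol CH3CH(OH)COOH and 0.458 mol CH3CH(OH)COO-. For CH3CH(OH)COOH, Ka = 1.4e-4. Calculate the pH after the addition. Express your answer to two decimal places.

pH = 4.73

After neutralization: n(CH3CH(OH)COOH) = 0.066 mol, n(CH3CH(OH)COO-) = 0.5 mol.
pKa = −log(1.4 × 10^-4) = 3.854
pH = pKa + log(n_CH3CH(OH)COO-/n_CH3CH(OH)COOH) = 3.854 + log(0.5/0.066) = 3.854 + (+0.879)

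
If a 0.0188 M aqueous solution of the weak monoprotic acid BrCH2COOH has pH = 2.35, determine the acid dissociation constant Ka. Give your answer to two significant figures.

[H+] = 10^(-2.35) = 4.47 × 10^-3 M
At equilibrium [HA] = 0.0188 − 4.47 × 10^-3 = 1.43 × 10^-2 M
Ka = [H+][A-]/[HA] = (4.47 × 10^-3)² / 1.43 × 10^-2 = 1.4 × 10^-3

Ka = 1.4 × 10^-3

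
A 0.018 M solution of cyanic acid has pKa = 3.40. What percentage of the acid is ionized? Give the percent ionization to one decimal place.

13.8%

HOCN ⇌ OCN- + H+; let x = [H+] at equilibrium.
Ka = 10^(−3.40) = 3.98 × 10^-4
Ka = x²/(C₀ − x); solving the quadratic gives x = 2.48 × 10^-3 M.
% ionization = x/C₀ × 100% = 2.48 × 10^-3/0.018 × 100% = 13.8%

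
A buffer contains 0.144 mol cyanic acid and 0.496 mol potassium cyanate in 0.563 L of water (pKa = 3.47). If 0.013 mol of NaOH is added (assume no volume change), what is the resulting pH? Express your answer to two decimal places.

OH- converts HOCN to OCN-: HOCN → 0.131 mol, OCN- → 0.509 mol.
pH = pKa + log([A⁻]/[HA]) = 3.47 + log(0.509/0.131) = 3.47 +0.589

pH = 4.06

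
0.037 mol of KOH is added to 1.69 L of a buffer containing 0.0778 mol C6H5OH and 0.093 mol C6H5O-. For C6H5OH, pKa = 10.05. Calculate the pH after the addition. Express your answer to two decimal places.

OH- converts C6H5OH to C6H5O-: C6H5OH → 0.0408 mol, C6H5O- → 0.13 mol.
pH = pKa + log([A⁻]/[HA]) = 10.05 + log(0.13/0.0408) = 10.05 +0.503

pH = 10.55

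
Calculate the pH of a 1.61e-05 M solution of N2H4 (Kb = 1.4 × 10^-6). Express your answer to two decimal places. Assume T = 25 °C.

pH = 8.61

N2H4 + H2O ⇌ N2H5+ + OH-
Kb = [OH-]²/(1.61e-05 − [OH-]) = 1.4 × 10^-6
The 5% rule fails; solving [OH-]² + Kb·[OH-] − Kb·C₀ = 0 exactly:
[OH-] = (−Kb + √(Kb² + 4·Kb·C₀))/2 = 4.10 × 10^-6 M
pOH = 5.39, so pH = 14.00 − pOH = 8.61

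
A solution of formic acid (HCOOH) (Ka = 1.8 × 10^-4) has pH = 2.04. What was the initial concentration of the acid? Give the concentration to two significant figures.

C₀ = 4.7 × 10^-1 M

[H+] = 10^(-2.04) = 9.12 × 10^-3 M = x
Ka = x²/(C₀ − x) ⇒ C₀ = x + x²/Ka
C₀ = 9.12 × 10^-3 + (9.12 × 10^-3)²/(1.8 × 10^-4) = 4.71 × 10^-1 M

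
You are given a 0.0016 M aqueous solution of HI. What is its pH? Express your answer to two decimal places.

pH = 2.80

HI is a strong acid and dissociates completely, so [H+] = 0.0016 M.
pH = -log(0.0016) = 2.80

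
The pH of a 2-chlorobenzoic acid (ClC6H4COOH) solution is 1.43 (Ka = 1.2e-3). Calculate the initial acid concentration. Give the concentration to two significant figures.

C₀ = 1.2 M

[H+] = 10^(-1.43) = 3.72 × 10^-2 M = x
Ka = x²/(C₀ − x) ⇒ C₀ = x + x²/Ka
C₀ = 3.72 × 10^-2 + (3.72 × 10^-2)²/(1.2 × 10^-3) = 1.19 M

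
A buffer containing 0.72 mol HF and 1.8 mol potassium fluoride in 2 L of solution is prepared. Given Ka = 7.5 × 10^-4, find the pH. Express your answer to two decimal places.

pKa = −log(7.5 × 10^-4) = 3.125
pH = pKa + log([A⁻]/[HA]) = 3.125 + log(1.8/0.72)
pH = 3.125 + (+0.398) = 3.52

pH = 3.52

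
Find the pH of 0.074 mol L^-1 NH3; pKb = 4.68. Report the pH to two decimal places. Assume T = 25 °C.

pH = 11.09

NH3 + H2O ⇌ NH4+ + OH-
Kb = 10^(−4.68) = 2.09 × 10^-5
From the ICE table, Kb = [OH-]²/(0.074 − [OH-]) = 2.09 × 10^-5.
Neglecting [OH-] in the denominator: [OH-] = √(2.09 × 10^-5 × 0.074) = 1.24 × 10^-3 M
pOH = 2.91, so pH = 14.00 − pOH = 11.09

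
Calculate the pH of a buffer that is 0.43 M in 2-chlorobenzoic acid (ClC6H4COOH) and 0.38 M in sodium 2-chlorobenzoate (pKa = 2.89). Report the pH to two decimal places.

Using pH = pKa + log([base]/[acid]) with [base]/[acid] = 0.38/0.43:
pH = 2.89 + (-0.054) = 2.84

pH = 2.84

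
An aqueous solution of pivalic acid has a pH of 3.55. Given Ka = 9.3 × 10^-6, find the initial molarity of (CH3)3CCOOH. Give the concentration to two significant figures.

[H+] = 10^(-3.55) = 2.82 × 10^-4 M = x
Ka = x²/(C₀ − x) ⇒ C₀ = x + x²/Ka
C₀ = 2.82 × 10^-4 + (2.82 × 10^-4)²/(9.3 × 10^-6) = 8.83 × 10^-3 M

C₀ = 8.8 × 10^-3 M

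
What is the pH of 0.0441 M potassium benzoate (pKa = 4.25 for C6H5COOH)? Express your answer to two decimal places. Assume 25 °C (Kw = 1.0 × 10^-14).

C6H5COO- is the conjugate base of the weak acid C6H5COOH.
Ka = 10^(−4.25) = 5.62 × 10^-5
Kb = Kw/Ka = 1.0×10^-14 / 5.62 × 10^-5 = 1.78 × 10^-10
From the ICE table, Kb = [OH-]²/(0.0441 − [OH-]) = 1.78 × 10^-10.
Neglecting [OH-] in the denominator: [OH-] = √(1.78 × 10^-10 × 0.0441) = 2.80 × 10^-6 M
pOH = 5.55, so pH = 14.00 − pOH = 8.45

pH = 8.45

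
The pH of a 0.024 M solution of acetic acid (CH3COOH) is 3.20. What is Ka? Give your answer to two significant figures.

Ka = 1.7 × 10^-5

[H+] = 10^(-3.20) = 6.31 × 10^-4 M
At equilibrium [HA] = 0.024 − 6.31 × 10^-4 = 2.34 × 10^-2 M
Ka = [H+][A-]/[HA] = (6.31 × 10^-4)² / 2.34 × 10^-2 = 1.7 × 10^-5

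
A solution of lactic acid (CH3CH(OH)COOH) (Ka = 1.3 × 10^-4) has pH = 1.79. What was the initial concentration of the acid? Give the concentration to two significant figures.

C₀ = 2.0 M

[H+] = 10^(-1.79) = 1.62 × 10^-2 M = x
Ka = x²/(C₀ − x) ⇒ C₀ = x + x²/Ka
C₀ = 1.62 × 10^-2 + (1.62 × 10^-2)²/(1.3 × 10^-4) = 2.03 M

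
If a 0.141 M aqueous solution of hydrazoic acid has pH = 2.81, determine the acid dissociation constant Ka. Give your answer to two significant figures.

Ka = 1.7 × 10^-5

[H+] = 10^(-2.81) = 1.55 × 10^-3 M
At equilibrium [HA] = 0.141 − 1.55 × 10^-3 = 1.39 × 10^-1 M
Ka = [H+][A-]/[HA] = (1.55 × 10^-3)² / 1.39 × 10^-1 = 1.7 × 10^-5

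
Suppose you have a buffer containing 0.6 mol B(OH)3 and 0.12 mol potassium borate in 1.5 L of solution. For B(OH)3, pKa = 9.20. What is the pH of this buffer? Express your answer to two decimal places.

pH = 8.50

Henderson–Hasselbalch: pH = pKa + log([B(OH)4-]/[B(OH)3]) = 9.20 + log(0.12/0.6)
pH = 9.20 + (-0.699) = 8.50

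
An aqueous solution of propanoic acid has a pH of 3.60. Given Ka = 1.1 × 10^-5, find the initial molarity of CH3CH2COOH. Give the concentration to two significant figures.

[H+] = 10^(-3.60) = 2.51 × 10^-4 M = x
Ka = x²/(C₀ − x) ⇒ C₀ = x + x²/Ka
C₀ = 2.51 × 10^-4 + (2.51 × 10^-4)²/(1.1 × 10^-5) = 5.98 × 10^-3 M

C₀ = 6.0 × 10^-3 M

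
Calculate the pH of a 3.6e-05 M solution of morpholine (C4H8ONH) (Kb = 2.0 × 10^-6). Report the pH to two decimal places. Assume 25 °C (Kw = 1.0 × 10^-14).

C4H8ONH + H2O ⇌ C4H8ONH2+ + OH-
Kb = [OH-]²/(3.6e-05 − [OH-]) = 2.0 × 10^-6
[OH-] is not negligible relative to C₀; solve [OH-]² + 2e-06·[OH-] − 7.2e-11 = 0.
[OH-] = (−Kb + √(Kb² + 4·Kb·C₀))/2 = 7.54 × 10^-6 M
pOH = −log(7.54 × 10^-6) = 5.12; pH = 14.00 − 5.12 = 8.88

pH = 8.88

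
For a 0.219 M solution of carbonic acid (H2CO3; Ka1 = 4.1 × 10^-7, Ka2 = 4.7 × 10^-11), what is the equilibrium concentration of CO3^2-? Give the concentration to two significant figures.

4.7 × 10^-11 M

First ionization gives [H+] ≈ [HCO3-] = 3.00 × 10^-4 M.
Second step: Ka2 = [H+][CO3^2-]/[HCO3-] ≈ [CO3^2-] (since [H+] ≈ [HCO3-]).
So [CO3^2-] ≈ Ka2.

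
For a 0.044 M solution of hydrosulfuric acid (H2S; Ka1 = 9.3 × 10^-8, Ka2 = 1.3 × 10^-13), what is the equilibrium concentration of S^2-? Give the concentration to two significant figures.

1.3 × 10^-13 M

First ionization gives [H+] ≈ [HS-] = 6.40 × 10^-5 M.
Second step: Ka2 = [H+][S^2-]/[HS-] ≈ [S^2-] (since [H+] ≈ [HS-]).
So [S^2-] ≈ Ka2.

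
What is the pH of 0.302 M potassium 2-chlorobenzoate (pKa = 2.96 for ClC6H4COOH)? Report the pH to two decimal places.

ClC6H4COO- is the conjugate base of the weak acid ClC6H4COOH.
Ka = 10^(−2.96) = 1.10 × 10^-3
Kb = Kw/Ka = 1.0×10^-14 / 1.10 × 10^-3 = 9.09 × 10^-12
Let x = [OH-] at equilibrium. Kb = x²/(0.302 − x).
Since Kb ≪ C₀, x ≈ √(Kb·C₀) = 1.66 × 10^-6 M.
(x/C₀ = 0.00055% < 5%, so the approximation holds.)
pOH = −log(1.66 × 10^-6) = 5.78; pH = 14.00 − 5.78 = 8.22

pH = 8.22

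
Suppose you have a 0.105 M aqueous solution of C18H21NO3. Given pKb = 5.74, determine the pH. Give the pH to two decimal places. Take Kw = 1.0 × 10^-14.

pH = 10.64

C18H21NO3 + H2O ⇌ C18H22NO3+ + OH-
Kb = 10^(−5.74) = 1.82 × 10^-6
From the ICE table, Kb = [OH-]²/(0.105 − [OH-]) = 1.82 × 10^-6.
Since Kb ≪ C₀, [OH-] ≈ √(Kb·C₀) = 4.37 × 10^-4 M.
Check: 0.42% ionized — well under 5%, approximation valid.
pOH = −log(4.37 × 10^-4) = 3.36; pH = 14.00 − 3.36 = 10.64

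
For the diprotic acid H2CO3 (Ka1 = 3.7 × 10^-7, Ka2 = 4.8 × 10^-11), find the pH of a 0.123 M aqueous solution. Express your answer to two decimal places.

Ka1 ≫ Ka2, so treat the first dissociation as the only significant source of H+.
Ka1 = x²/(0.123 − x) = 3.7 × 10^-7
x ≈ √(3.7 × 10^-7 × 0.123) = 2.13 × 10^-4 M
pH = −log(2.13 × 10^-4) = 3.67

pH = 3.67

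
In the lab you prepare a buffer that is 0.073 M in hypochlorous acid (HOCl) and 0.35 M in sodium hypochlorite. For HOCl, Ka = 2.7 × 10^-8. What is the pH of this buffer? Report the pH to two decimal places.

pKa = −log(2.7 × 10^-8) = 7.569
Using pH = pKa + log([base]/[acid]) with [base]/[acid] = 0.35/0.073:
pH = 7.569 + (+0.681) = 8.25

pH = 8.25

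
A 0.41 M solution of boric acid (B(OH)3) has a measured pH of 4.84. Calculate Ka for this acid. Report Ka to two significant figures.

[H+] = 10^(-4.84) = 1.45 × 10^-5 M
At equilibrium [HA] = 0.41 − 1.45 × 10^-5 = 4.10 × 10^-1 M
Ka = [H+][A-]/[HA] = (1.45 × 10^-5)² / 4.10 × 10^-1 = 5.1 × 10^-10

Ka = 5.1 × 10^-10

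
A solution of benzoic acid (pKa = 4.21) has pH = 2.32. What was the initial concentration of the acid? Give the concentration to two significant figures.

[H+] = 10^(-2.32) = 4.79 × 10^-3 M = x
Ka = 10^(−4.21) = 6.17 × 10^-5
Ka = x²/(C₀ − x) ⇒ C₀ = x + x²/Ka
C₀ = 4.79 × 10^-3 + (4.79 × 10^-3)²/(6.17 × 10^-5) = 3.77 × 10^-1 M

C₀ = 3.8 × 10^-1 M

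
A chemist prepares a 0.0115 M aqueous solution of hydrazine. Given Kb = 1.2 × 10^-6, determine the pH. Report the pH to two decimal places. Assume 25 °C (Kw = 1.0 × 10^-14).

pH = 10.07

N2H4 + H2O ⇌ N2H5+ + OH-
From the ICE table, Kb = x²/(0.0115 − x) = 1.2 × 10^-6.
Assume x ≪ 0.0115: x ≈ √(1.2 × 10^-6 × 0.0115) = 1.17 × 10^-4 M
Check: 1% ionized — well under 5%, approximation valid.
pOH = 3.93, so pH = 14.00 − pOH = 10.07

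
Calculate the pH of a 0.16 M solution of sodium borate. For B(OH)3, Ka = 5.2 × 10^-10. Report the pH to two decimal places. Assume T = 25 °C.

B(OH)4- is the conjugate base of the weak acid B(OH)3.
Kb = Kw/Ka = 1.0×10^-14 / 5.2 × 10^-10 = 1.92 × 10^-5
From the ICE table, Kb = [OH-]²/(0.16 − [OH-]) = 1.92 × 10^-5.
Neglecting [OH-] in the denominator: [OH-] = √(1.92 × 10^-5 × 0.16) = 1.75 × 10^-3 M
Check: 1.1% ionized — well under 5%, approximation valid.
pOH = 2.76, so pH = 14.00 − pOH = 11.24

pH = 11.24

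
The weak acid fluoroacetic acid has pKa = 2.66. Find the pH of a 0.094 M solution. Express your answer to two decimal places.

pH = 1.88

FCH2COOH ⇌ FCH2COO- + H+
Ka = 10^(−2.66) = 2.19 × 10^-3
Let x = [H+] at equilibrium. Ka = x²/(0.094 − x).
x is not negligible relative to C₀; solve x² + 0.00219·x − 0.000206 = 0.
x = [−0.00219 + √(0.00219² + 0.000823)]/2 = 1.33 × 10^-2 M
pH = −log[H+] = −log(1.33 × 10^-2) = 1.88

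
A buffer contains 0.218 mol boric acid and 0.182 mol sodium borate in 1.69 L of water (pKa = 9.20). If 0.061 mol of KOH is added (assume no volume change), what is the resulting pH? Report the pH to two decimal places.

pH = 9.39

After neutralization: n(B(OH)3) = 0.157 mol, n(B(OH)4-) = 0.243 mol.
pH = pKa + log(n_B(OH)4-/n_B(OH)3) = 9.20 + log(0.243/0.157) = 9.20 + (+0.190)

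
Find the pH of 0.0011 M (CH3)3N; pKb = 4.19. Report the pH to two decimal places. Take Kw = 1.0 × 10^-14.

(CH3)3N + H2O ⇌ (CH3)3NH+ + OH-
Kb = 10^(−4.19) = 6.46 × 10^-5
Kb = [OH-]²/(0.0011 − [OH-]) = 6.46 × 10^-5
Here C₀/Kb ≈ 17, so the small-[OH-] approximation fails. Use the quadratic:
[OH-] = [−6.46e-05 + √(6.46e-05² + 2.84e-07)]/2 = 2.36 × 10^-4 M
pOH = 3.63, so pH = 14.00 − pOH = 10.37

pH = 10.37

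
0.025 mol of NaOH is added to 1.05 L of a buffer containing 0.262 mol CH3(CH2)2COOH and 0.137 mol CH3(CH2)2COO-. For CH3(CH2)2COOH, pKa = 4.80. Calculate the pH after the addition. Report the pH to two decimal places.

OH- converts CH3(CH2)2COOH to CH3(CH2)2COO-: CH3(CH2)2COOH → 0.237 mol, CH3(CH2)2COO- → 0.162 mol.
pH = pKa + log([A⁻]/[HA]) = 4.80 + log(0.162/0.237) = 4.80 -0.165

pH = 4.63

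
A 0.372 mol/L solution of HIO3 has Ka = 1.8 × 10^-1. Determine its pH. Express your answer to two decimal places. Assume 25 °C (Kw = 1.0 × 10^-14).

HIO3 ⇌ IO3- + H+
From the ICE table, Ka = x²/(0.372 − x) = 1.8 × 10^-1.
Here C₀/Ka ≈ 2.07, so the small-x approximation fails. Use the quadratic:
x = [−0.18 + √(0.18² + 0.268)]/2 = 1.84 × 10^-1 M
pH = −log(1.84 × 10^-1) = 0.74

pH = 0.74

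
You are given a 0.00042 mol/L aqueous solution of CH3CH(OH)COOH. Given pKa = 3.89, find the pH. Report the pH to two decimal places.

CH3CH(OH)COOH ⇌ CH3CH(OH)COO- + H+
Ka = 10^(−3.89) = 1.29 × 10^-4
Ka = [H+]²/(0.00042 − [H+]) = 1.29 × 10^-4
The 5% rule fails; solving [H+]² + Ka·[H+] − Ka·C₀ = 0 exactly:
[H+] = (−Ka + √(Ka² + 4·Ka·C₀))/2 = 1.77 × 10^-4 M
pH = −log(1.77 × 10^-4) = 3.75

pH = 3.75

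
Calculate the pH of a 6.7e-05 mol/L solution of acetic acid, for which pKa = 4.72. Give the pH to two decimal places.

CH3COOH ⇌ CH3COO- + H+
Ka = 10^(−4.72) = 1.91 × 10^-5
From the ICE table, Ka = x²/(6.7e-05 − x) = 1.91 × 10^-5.
The 5% rule fails; solving x² + Ka·x − Ka·C₀ = 0 exactly:
x = (−Ka + √(Ka² + 4·Ka·C₀))/2 = 2.75 × 10^-5 M
pH = −log[H+] = −log(2.75 × 10^-5) = 4.56

pH = 4.56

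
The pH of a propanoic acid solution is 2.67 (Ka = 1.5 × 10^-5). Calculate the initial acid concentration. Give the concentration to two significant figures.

[H+] = 10^(-2.67) = 2.14 × 10^-3 M = x
Ka = x²/(C₀ − x) ⇒ C₀ = x + x²/Ka
C₀ = 2.14 × 10^-3 + (2.14 × 10^-3)²/(1.5 × 10^-5) = 3.07 × 10^-1 M

C₀ = 3.1 × 10^-1 M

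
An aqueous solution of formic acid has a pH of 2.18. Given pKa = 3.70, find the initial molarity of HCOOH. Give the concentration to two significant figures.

C₀ = 2.3 × 10^-1 M

[H+] = 10^(-2.18) = 6.61 × 10^-3 M = x
Ka = 10^(−3.70) = 2.00 × 10^-4
Ka = x²/(C₀ − x) ⇒ C₀ = x + x²/Ka
C₀ = 6.61 × 10^-3 + (6.61 × 10^-3)²/(2.00 × 10^-4) = 2.25 × 10^-1 M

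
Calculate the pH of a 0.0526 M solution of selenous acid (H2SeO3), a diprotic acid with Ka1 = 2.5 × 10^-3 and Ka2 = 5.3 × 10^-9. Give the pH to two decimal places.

pH = 1.99

Since Ka1 ≫ Ka2, the first ionization dominates [H+].
Ka1 = x²/(0.0526 − x) = 2.5 × 10^-3
Solving the quadratic: x = (−Ka1 + √(Ka1² + 4·Ka1·C₀))/2 = 1.03 × 10^-2 M
pH = −log(1.03 × 10^-2) = 1.99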